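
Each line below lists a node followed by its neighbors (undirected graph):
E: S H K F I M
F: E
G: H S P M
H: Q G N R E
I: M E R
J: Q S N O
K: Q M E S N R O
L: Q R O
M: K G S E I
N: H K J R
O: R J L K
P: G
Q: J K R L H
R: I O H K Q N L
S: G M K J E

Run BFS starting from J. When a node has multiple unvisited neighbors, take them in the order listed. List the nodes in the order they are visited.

Visit J; enqueue Q, S, N, O → queue [Q, S, N, O]
Visit Q; enqueue K, R, L, H → queue [S, N, O, K, R, L, H]
Visit S; enqueue G, M, E → queue [N, O, K, R, L, H, G, M, E]
Visit N → queue [O, K, R, L, H, G, M, E]
Visit O → queue [K, R, L, H, G, M, E]
Visit K → queue [R, L, H, G, M, E]
Visit R; enqueue I → queue [L, H, G, M, E, I]
Visit L → queue [H, G, M, E, I]
Visit H → queue [G, M, E, I]
Visit G; enqueue P → queue [M, E, I, P]
Visit M → queue [E, I, P]
Visit E; enqueue F → queue [I, P, F]
Visit I → queue [P, F]
Visit P → queue [F]
Visit F → queue []

J Q S N O K R L H G M E I P F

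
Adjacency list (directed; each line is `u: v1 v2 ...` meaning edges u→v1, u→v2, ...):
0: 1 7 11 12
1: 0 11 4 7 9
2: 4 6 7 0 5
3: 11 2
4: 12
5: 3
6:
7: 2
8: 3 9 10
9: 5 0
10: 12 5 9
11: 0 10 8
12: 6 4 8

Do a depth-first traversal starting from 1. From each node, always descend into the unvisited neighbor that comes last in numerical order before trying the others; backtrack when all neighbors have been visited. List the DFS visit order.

1, 11, 10, 12, 8, 9, 5, 3, 2, 7, 6, 4, 0

Visit 1
1 → 11
11 → 10
10 → 12
12 → 8
8 → 9
9 → 5
5 → 3
3 → 2
2 → 7
2 → 6
2 → 4
2 → 0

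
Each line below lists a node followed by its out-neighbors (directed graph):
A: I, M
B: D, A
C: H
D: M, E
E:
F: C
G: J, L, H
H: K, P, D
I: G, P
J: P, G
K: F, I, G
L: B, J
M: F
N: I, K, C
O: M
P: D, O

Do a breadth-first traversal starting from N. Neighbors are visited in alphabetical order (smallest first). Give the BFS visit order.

Visit N; enqueue C, I, K → queue [C, I, K]
Visit C; enqueue H → queue [I, K, H]
Visit I; enqueue G, P → queue [K, H, G, P]
Visit K; enqueue F → queue [H, G, P, F]
Visit H; enqueue D → queue [G, P, F, D]
Visit G; enqueue J, L → queue [P, F, D, J, L]
Visit P; enqueue O → queue [F, D, J, L, O]
Visit F → queue [D, J, L, O]
Visit D; enqueue E, M → queue [J, L, O, E, M]
Visit J → queue [L, O, E, M]
Visit L; enqueue B → queue [O, E, M, B]
Visit O → queue [E, M, B]
Visit E → queue [M, B]
Visit M → queue [B]
Visit B; enqueue A → queue [A]
Visit A → queue []

N → C → I → K → H → G → P → F → D → J → L → O → E → M → B → A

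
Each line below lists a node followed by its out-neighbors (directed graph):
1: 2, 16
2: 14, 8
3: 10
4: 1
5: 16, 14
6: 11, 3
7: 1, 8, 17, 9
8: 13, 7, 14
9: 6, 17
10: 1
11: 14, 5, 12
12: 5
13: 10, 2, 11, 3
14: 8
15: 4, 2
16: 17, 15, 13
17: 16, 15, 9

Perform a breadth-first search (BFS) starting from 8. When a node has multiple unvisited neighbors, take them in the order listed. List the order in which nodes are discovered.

8, 13, 7, 14, 10, 2, 11, 3, 1, 17, 9, 5, 12, 16, 15, 6, 4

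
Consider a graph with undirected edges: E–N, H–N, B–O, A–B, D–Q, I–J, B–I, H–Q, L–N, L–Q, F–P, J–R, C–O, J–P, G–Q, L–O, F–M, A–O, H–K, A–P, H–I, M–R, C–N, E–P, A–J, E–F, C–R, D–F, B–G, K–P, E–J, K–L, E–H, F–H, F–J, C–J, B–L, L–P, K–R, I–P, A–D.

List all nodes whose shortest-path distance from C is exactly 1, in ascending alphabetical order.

J, N, O, R

Level 0: C
Level 1: J, N, O, R
Level 2: A, B, E, F, H, I, K, L, M, P
Level 3: D, G, Q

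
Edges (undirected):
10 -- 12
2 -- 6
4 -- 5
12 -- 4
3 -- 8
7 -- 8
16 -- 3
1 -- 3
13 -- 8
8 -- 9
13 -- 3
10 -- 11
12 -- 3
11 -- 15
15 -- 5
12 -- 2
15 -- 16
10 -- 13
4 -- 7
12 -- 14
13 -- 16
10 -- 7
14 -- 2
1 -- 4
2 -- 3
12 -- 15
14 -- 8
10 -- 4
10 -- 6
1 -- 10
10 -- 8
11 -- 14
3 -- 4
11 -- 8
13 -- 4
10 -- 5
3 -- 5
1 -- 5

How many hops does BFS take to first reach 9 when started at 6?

3

Level 0: 6
Level 1: 2, 10
Level 2: 1, 3, 4, 5, 7, 8, 11, 12, 13, 14
Level 3: 9, 15, 16
9 first appears at level 3.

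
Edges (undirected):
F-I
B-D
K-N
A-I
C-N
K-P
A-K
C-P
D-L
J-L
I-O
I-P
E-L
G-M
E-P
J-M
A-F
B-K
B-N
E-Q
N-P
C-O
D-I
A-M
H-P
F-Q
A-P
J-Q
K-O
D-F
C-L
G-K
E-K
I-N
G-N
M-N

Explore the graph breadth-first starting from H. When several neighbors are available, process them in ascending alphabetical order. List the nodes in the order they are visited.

H -> P -> A -> C -> E -> I -> K -> N -> F -> M -> L -> O -> Q -> D -> B -> G -> J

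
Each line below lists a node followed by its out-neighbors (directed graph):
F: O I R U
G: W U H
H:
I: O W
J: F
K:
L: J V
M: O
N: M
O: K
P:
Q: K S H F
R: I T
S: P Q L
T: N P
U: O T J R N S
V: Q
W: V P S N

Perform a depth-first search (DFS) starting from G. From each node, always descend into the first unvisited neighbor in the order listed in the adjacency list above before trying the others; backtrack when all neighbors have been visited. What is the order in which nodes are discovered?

G, W, V, Q, K, S, P, L, J, F, O, I, R, T, N, M, U, H

Visit G
G → W
W → V
V → Q
Q → K
Q → S
S → P
S → L
L → J
J → F
F → O
F → I
F → R
R → T
T → N
N → M
F → U
Q → H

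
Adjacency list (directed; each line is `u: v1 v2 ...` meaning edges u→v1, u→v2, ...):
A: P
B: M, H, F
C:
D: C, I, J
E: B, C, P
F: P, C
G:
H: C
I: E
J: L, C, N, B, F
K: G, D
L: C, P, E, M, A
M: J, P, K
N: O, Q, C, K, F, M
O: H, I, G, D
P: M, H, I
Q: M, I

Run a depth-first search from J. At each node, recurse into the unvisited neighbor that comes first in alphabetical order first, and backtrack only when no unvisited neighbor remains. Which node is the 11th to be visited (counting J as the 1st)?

D

Visit J
J → B
B → F
F → C
F → P
P → H
P → I
I → E
P → M
M → K
K → D
K → G
J → L
L → A
J → N
N → O
N → Q

Visit order: J, B, F, C, P, H, I, E, M, K, D, G, L, A, N, O, Q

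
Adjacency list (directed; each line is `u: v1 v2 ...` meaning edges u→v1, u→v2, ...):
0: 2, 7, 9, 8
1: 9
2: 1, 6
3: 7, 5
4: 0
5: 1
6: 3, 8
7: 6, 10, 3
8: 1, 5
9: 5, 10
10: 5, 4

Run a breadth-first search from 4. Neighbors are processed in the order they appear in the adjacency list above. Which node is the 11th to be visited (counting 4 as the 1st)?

Visit 4; enqueue 0 → queue [0]
Visit 0; enqueue 2, 7, 9, 8 → queue [2, 7, 9, 8]
Visit 2; enqueue 1, 6 → queue [7, 9, 8, 1, 6]
Visit 7; enqueue 10, 3 → queue [9, 8, 1, 6, 10, 3]
Visit 9; enqueue 5 → queue [8, 1, 6, 10, 3, 5]
Visit 8 → queue [1, 6, 10, 3, 5]
Visit 1 → queue [6, 10, 3, 5]
Visit 6 → queue [10, 3, 5]
Visit 10 → queue [3, 5]
Visit 3 → queue [5]
Visit 5 → queue []

Visit order: 4, 0, 2, 7, 9, 8, 1, 6, 10, 3, 5

5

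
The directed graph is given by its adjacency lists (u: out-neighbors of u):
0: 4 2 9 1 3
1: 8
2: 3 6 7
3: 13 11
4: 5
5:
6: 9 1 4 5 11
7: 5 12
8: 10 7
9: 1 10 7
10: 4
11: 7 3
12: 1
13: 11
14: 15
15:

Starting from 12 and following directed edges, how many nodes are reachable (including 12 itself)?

7

BFS from 12 visits: 12, 1, 8, 10, 7, 4, 5
Reachable nodes: 7 of 16 total.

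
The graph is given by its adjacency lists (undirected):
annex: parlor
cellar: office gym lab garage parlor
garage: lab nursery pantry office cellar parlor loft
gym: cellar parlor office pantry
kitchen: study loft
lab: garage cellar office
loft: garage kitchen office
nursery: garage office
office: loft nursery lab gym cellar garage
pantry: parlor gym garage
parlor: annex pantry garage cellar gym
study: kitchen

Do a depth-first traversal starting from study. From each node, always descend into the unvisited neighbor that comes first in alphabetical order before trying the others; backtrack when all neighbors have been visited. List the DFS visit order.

Visit study
study → kitchen
kitchen → loft
loft → garage
garage → cellar
cellar → gym
gym → office
office → lab
office → nursery
gym → pantry
pantry → parlor
parlor → annex

study → kitchen → loft → garage → cellar → gym → office → lab → nursery → pantry → parlor → annex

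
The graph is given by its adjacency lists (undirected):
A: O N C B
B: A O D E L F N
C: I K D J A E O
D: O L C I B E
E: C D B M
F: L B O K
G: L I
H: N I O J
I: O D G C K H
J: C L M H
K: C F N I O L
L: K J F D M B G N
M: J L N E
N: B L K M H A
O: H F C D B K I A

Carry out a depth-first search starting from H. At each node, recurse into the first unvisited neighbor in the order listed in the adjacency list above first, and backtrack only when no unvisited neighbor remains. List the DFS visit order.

Visit H
H → N
N → B
B → A
A → O
O → F
F → L
L → K
K → C
C → I
I → D
D → E
E → M
M → J
I → G

H -> N -> B -> A -> O -> F -> L -> K -> C -> I -> D -> E -> M -> J -> G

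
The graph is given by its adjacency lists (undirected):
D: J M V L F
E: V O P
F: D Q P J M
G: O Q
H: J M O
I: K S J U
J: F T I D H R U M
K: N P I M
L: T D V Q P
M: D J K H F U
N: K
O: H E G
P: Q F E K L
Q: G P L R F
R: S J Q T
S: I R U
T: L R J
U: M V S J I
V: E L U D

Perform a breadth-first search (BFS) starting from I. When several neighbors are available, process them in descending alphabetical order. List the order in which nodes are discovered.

I, U, S, K, J, V, M, R, P, N, T, H, F, D, L, E, Q, O, G

Visit I; enqueue U, S, K, J → queue [U, S, K, J]
Visit U; enqueue V, M → queue [S, K, J, V, M]
Visit S; enqueue R → queue [K, J, V, M, R]
Visit K; enqueue P, N → queue [J, V, M, R, P, N]
Visit J; enqueue T, H, F, D → queue [V, M, R, P, N, T, H, F, D]
Visit V; enqueue L, E → queue [M, R, P, N, T, H, F, D, L, E]
Visit M → queue [R, P, N, T, H, F, D, L, E]
Visit R; enqueue Q → queue [P, N, T, H, F, D, L, E, Q]
Visit P → queue [N, T, H, F, D, L, E, Q]
Visit N → queue [T, H, F, D, L, E, Q]
Visit T → queue [H, F, D, L, E, Q]
Visit H; enqueue O → queue [F, D, L, E, Q, O]
Visit F → queue [D, L, E, Q, O]
Visit D → queue [L, E, Q, O]
Visit L → queue [E, Q, O]
Visit E → queue [Q, O]
Visit Q; enqueue G → queue [O, G]
Visit O → queue [G]
Visit G → queue []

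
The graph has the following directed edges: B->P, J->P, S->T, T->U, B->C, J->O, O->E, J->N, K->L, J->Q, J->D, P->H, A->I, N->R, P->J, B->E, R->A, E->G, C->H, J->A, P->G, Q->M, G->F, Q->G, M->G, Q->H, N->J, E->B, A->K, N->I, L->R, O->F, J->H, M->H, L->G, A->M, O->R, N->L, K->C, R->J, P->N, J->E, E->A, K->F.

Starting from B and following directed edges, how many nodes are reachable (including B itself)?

BFS from B visits: B, P, E, C, N, J, H, G, A, R, L, I, Q, O, D, F, M, K
Reachable nodes: 18 of 21 total.

18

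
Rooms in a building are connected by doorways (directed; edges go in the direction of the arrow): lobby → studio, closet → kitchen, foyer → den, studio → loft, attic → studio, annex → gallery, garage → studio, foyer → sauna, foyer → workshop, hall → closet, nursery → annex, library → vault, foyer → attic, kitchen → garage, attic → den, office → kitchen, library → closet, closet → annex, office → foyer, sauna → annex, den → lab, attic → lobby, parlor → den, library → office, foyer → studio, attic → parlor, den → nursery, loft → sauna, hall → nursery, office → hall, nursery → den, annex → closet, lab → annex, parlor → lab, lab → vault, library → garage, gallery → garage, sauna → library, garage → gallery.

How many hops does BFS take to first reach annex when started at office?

Level 0: office
Level 1: foyer, hall, kitchen
Level 2: attic, closet, den, garage, nursery, sauna, studio, workshop
Level 3: annex, gallery, lab, library, lobby, loft, parlor
Level 4: vault
annex first appears at level 3.

3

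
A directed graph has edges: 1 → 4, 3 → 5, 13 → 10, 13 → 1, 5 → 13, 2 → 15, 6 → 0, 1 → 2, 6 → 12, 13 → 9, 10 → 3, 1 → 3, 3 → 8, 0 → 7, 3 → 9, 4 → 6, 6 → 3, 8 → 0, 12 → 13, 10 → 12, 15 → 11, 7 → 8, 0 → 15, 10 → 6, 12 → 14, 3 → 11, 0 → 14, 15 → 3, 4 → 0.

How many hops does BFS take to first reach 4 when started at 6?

Level 0: 6
Level 1: 0, 3, 12
Level 2: 5, 7, 8, 9, 11, 13, 14, 15
Level 3: 1, 10
Level 4: 2, 4
4 first appears at level 4.

4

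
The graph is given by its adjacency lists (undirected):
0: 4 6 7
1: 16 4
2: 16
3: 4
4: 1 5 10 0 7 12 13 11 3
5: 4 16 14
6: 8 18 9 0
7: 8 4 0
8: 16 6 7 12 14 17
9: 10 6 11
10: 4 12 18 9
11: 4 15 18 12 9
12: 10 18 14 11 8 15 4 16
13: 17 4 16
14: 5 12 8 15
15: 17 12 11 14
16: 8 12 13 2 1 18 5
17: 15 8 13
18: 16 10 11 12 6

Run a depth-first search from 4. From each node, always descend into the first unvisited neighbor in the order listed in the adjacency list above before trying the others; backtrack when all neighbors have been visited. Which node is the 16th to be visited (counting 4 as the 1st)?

Visit 4
4 → 1
1 → 16
16 → 8
8 → 6
6 → 18
18 → 10
10 → 12
12 → 14
14 → 5
14 → 15
15 → 17
17 → 13
15 → 11
11 → 9
6 → 0
0 → 7
16 → 2
4 → 3

Visit order: 4, 1, 16, 8, 6, 18, 10, 12, 14, 5, 15, 17, 13, 11, 9, 0, 7, 2, 3

0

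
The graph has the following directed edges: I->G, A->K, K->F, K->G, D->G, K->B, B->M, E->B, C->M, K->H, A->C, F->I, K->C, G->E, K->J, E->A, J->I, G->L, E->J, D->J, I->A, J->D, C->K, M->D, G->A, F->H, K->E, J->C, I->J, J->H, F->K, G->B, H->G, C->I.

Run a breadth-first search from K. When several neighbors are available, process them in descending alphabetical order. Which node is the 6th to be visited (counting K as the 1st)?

E

Visit K; enqueue J, H, G, F, E, C, B → queue [J, H, G, F, E, C, B]
Visit J; enqueue I, D → queue [H, G, F, E, C, B, I, D]
Visit H → queue [G, F, E, C, B, I, D]
Visit G; enqueue L, A → queue [F, E, C, B, I, D, L, A]
Visit F → queue [E, C, B, I, D, L, A]
Visit E → queue [C, B, I, D, L, A]
Visit C; enqueue M → queue [B, I, D, L, A, M]
Visit B → queue [I, D, L, A, M]
Visit I → queue [D, L, A, M]
Visit D → queue [L, A, M]
Visit L → queue [A, M]
Visit A → queue [M]
Visit M → queue []

Visit order: K, J, H, G, F, E, C, B, I, D, L, A, M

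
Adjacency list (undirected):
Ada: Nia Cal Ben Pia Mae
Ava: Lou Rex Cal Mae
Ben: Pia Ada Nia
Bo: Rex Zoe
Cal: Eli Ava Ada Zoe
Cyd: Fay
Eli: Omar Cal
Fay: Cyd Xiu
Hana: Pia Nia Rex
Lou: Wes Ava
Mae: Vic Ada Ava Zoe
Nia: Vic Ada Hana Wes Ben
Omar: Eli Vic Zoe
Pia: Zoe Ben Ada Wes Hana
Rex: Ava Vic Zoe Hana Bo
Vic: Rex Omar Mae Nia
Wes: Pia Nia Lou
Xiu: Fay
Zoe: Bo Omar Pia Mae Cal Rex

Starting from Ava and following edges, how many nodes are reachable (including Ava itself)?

16

BFS from Ava visits: Ava, Lou, Rex, Cal, Mae, Wes, Vic, Zoe, Hana, Bo, Eli, Ada, Pia, Nia, Omar, Ben
Reachable nodes: 16 of 19 total.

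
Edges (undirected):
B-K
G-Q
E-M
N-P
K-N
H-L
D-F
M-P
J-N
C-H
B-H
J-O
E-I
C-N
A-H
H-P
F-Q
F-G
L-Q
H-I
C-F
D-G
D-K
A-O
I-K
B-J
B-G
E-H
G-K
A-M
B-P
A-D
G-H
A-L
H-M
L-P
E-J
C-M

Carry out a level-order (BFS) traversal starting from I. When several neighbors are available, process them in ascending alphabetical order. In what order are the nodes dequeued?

Visit I; enqueue E, H, K → queue [E, H, K]
Visit E; enqueue J, M → queue [H, K, J, M]
Visit H; enqueue A, B, C, G, L, P → queue [K, J, M, A, B, C, G, L, P]
Visit K; enqueue D, N → queue [J, M, A, B, C, G, L, P, D, N]
Visit J; enqueue O → queue [M, A, B, C, G, L, P, D, N, O]
Visit M → queue [A, B, C, G, L, P, D, N, O]
Visit A → queue [B, C, G, L, P, D, N, O]
Visit B → queue [C, G, L, P, D, N, O]
Visit C; enqueue F → queue [G, L, P, D, N, O, F]
Visit G; enqueue Q → queue [L, P, D, N, O, F, Q]
Visit L → queue [P, D, N, O, F, Q]
Visit P → queue [D, N, O, F, Q]
Visit D → queue [N, O, F, Q]
Visit N → queue [O, F, Q]
Visit O → queue [F, Q]
Visit F → queue [Q]
Visit Q → queue []

I → E → H → K → J → M → A → B → C → G → L → P → D → N → O → F → Q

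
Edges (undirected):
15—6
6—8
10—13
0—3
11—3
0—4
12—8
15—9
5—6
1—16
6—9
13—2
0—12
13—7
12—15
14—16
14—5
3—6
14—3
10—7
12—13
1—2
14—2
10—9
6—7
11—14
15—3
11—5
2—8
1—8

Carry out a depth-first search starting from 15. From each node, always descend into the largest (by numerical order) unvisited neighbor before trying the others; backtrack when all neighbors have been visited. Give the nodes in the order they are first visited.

15, 12, 13, 10, 9, 6, 8, 2, 14, 16, 1, 11, 5, 3, 0, 4, 7

Visit 15
15 → 12
12 → 13
13 → 10
10 → 9
9 → 6
6 → 8
8 → 2
2 → 14
14 → 16
16 → 1
14 → 11
11 → 5
11 → 3
3 → 0
0 → 4
6 → 7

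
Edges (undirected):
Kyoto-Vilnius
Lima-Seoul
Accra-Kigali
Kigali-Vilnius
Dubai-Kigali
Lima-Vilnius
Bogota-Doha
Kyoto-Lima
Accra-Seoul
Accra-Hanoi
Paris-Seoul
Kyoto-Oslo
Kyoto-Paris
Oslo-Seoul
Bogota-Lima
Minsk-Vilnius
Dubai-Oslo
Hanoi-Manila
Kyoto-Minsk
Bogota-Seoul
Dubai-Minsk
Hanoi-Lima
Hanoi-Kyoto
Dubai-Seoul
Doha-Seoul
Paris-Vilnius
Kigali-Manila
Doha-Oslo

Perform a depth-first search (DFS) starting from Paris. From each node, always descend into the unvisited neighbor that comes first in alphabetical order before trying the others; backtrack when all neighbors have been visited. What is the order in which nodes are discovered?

Visit Paris
Paris → Kyoto
Kyoto → Hanoi
Hanoi → Accra
Accra → Kigali
Kigali → Dubai
Dubai → Minsk
Minsk → Vilnius
Vilnius → Lima
Lima → Bogota
Bogota → Doha
Doha → Oslo
Oslo → Seoul
Kigali → Manila

Paris, Kyoto, Hanoi, Accra, Kigali, Dubai, Minsk, Vilnius, Lima, Bogota, Doha, Oslo, Seoul, Manila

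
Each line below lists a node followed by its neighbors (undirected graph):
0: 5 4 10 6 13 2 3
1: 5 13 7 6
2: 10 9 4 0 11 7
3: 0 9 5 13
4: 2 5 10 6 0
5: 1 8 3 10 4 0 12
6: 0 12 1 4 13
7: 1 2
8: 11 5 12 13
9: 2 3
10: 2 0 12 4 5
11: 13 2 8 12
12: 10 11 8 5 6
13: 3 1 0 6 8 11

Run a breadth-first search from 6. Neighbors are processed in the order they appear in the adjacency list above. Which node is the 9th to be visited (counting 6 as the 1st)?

2

Visit 6; enqueue 0, 12, 1, 4, 13 → queue [0, 12, 1, 4, 13]
Visit 0; enqueue 5, 10, 2, 3 → queue [12, 1, 4, 13, 5, 10, 2, 3]
Visit 12; enqueue 11, 8 → queue [1, 4, 13, 5, 10, 2, 3, 11, 8]
Visit 1; enqueue 7 → queue [4, 13, 5, 10, 2, 3, 11, 8, 7]
Visit 4 → queue [13, 5, 10, 2, 3, 11, 8, 7]
Visit 13 → queue [5, 10, 2, 3, 11, 8, 7]
Visit 5 → queue [10, 2, 3, 11, 8, 7]
Visit 10 → queue [2, 3, 11, 8, 7]
Visit 2; enqueue 9 → queue [3, 11, 8, 7, 9]
Visit 3 → queue [11, 8, 7, 9]
Visit 11 → queue [8, 7, 9]
Visit 8 → queue [7, 9]
Visit 7 → queue [9]
Visit 9 → queue []

Visit order: 6, 0, 12, 1, 4, 13, 5, 10, 2, 3, 11, 8, 7, 9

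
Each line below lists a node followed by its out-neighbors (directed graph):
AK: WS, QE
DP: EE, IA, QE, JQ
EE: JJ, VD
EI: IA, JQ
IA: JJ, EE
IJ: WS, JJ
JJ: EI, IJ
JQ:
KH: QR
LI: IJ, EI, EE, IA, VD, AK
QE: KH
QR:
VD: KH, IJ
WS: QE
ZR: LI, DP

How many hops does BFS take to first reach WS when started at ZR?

Level 0: ZR
Level 1: DP, LI
Level 2: AK, EE, EI, IA, IJ, JQ, QE, VD
Level 3: JJ, KH, WS
Level 4: QR
WS first appears at level 3.

3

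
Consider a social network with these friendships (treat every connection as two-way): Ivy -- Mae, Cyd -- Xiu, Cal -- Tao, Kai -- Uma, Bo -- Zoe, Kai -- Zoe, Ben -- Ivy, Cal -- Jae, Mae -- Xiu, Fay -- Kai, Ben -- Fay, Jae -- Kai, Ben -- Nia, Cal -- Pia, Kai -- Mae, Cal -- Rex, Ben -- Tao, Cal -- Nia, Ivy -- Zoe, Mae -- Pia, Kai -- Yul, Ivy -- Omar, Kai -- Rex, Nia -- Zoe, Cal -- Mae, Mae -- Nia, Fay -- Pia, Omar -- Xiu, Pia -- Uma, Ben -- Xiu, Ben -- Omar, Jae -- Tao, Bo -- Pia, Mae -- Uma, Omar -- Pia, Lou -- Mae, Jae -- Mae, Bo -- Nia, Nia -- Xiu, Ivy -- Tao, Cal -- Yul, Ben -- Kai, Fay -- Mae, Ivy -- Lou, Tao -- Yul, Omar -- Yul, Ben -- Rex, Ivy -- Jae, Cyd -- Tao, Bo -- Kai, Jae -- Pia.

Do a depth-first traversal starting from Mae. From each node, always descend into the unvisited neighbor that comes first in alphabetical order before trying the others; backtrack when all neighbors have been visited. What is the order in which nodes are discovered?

Mae, Cal, Jae, Ivy, Ben, Fay, Kai, Bo, Nia, Xiu, Cyd, Tao, Yul, Omar, Pia, Uma, Zoe, Rex, Lou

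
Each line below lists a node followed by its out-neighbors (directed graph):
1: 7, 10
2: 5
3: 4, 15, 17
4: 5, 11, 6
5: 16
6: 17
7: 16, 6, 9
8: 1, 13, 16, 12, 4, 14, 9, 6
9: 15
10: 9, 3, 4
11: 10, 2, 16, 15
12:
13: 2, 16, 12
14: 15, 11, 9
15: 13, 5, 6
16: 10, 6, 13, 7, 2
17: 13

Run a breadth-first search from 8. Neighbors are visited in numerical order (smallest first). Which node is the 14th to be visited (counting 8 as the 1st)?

17

Visit 8; enqueue 1, 4, 6, 9, 12, 13, 14, 16 → queue [1, 4, 6, 9, 12, 13, 14, 16]
Visit 1; enqueue 7, 10 → queue [4, 6, 9, 12, 13, 14, 16, 7, 10]
Visit 4; enqueue 5, 11 → queue [6, 9, 12, 13, 14, 16, 7, 10, 5, 11]
Visit 6; enqueue 17 → queue [9, 12, 13, 14, 16, 7, 10, 5, 11, 17]
Visit 9; enqueue 15 → queue [12, 13, 14, 16, 7, 10, 5, 11, 17, 15]
Visit 12 → queue [13, 14, 16, 7, 10, 5, 11, 17, 15]
Visit 13; enqueue 2 → queue [14, 16, 7, 10, 5, 11, 17, 15, 2]
Visit 14 → queue [16, 7, 10, 5, 11, 17, 15, 2]
Visit 16 → queue [7, 10, 5, 11, 17, 15, 2]
Visit 7 → queue [10, 5, 11, 17, 15, 2]
Visit 10; enqueue 3 → queue [5, 11, 17, 15, 2, 3]
Visit 5 → queue [11, 17, 15, 2, 3]
Visit 11 → queue [17, 15, 2, 3]
Visit 17 → queue [15, 2, 3]
Visit 15 → queue [2, 3]
Visit 2 → queue [3]
Visit 3 → queue []

Visit order: 8, 1, 4, 6, 9, 12, 13, 14, 16, 7, 10, 5, 11, 17, 15, 2, 3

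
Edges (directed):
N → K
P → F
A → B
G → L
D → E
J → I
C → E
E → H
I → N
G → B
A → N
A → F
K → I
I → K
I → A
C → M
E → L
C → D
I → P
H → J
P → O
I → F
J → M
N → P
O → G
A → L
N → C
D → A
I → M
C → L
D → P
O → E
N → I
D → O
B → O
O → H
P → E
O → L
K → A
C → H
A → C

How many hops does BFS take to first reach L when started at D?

2

Level 0: D
Level 1: A, E, O, P
Level 2: B, C, F, G, H, L, N
Level 3: I, J, K, M
L first appears at level 2.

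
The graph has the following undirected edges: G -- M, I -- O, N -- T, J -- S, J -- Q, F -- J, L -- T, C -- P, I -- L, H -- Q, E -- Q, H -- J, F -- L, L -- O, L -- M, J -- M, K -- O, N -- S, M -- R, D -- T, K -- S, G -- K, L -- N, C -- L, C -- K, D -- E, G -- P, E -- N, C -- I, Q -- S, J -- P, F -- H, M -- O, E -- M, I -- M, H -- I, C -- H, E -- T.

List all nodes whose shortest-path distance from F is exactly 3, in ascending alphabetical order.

Level 0: F
Level 1: H, J, L
Level 2: C, I, M, N, O, P, Q, S, T
Level 3: D, E, G, K, R

D, E, G, K, R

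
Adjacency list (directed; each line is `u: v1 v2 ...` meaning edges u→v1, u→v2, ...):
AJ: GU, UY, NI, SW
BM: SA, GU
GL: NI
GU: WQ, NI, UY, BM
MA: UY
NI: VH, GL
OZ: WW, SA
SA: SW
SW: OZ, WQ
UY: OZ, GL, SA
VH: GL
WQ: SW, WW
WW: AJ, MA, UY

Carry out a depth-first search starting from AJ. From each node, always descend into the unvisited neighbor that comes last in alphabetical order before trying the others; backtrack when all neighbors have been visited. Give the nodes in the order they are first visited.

AJ -> UY -> SA -> SW -> WQ -> WW -> MA -> OZ -> GL -> NI -> VH -> GU -> BM

Visit AJ
AJ → UY
UY → SA
SA → SW
SW → WQ
WQ → WW
WW → MA
SW → OZ
UY → GL
GL → NI
NI → VH
AJ → GU
GU → BM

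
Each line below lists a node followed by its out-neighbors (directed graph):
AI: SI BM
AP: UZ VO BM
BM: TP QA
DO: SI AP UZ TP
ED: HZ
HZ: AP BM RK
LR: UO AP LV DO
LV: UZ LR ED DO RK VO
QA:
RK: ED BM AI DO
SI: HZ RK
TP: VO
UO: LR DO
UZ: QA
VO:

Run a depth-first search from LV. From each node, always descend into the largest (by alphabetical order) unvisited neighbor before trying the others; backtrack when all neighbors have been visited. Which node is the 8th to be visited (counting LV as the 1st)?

Visit LV
LV → VO
LV → UZ
UZ → QA
LV → RK
RK → ED
ED → HZ
HZ → BM
BM → TP
HZ → AP
RK → DO
DO → SI
RK → AI
LV → LR
LR → UO

Visit order: LV, VO, UZ, QA, RK, ED, HZ, BM, TP, AP, DO, SI, AI, LR, UO

BM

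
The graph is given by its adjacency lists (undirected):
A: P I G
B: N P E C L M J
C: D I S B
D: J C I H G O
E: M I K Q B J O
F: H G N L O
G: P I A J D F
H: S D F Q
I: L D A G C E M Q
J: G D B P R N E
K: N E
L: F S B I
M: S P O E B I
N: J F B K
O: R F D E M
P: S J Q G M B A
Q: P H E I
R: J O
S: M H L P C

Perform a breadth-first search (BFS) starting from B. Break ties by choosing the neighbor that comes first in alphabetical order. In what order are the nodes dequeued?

B -> C -> E -> J -> L -> M -> N -> P -> D -> I -> S -> K -> O -> Q -> G -> R -> F -> A -> H

Visit B; enqueue C, E, J, L, M, N, P → queue [C, E, J, L, M, N, P]
Visit C; enqueue D, I, S → queue [E, J, L, M, N, P, D, I, S]
Visit E; enqueue K, O, Q → queue [J, L, M, N, P, D, I, S, K, O, Q]
Visit J; enqueue G, R → queue [L, M, N, P, D, I, S, K, O, Q, G, R]
Visit L; enqueue F → queue [M, N, P, D, I, S, K, O, Q, G, R, F]
Visit M → queue [N, P, D, I, S, K, O, Q, G, R, F]
Visit N → queue [P, D, I, S, K, O, Q, G, R, F]
Visit P; enqueue A → queue [D, I, S, K, O, Q, G, R, F, A]
Visit D; enqueue H → queue [I, S, K, O, Q, G, R, F, A, H]
Visit I → queue [S, K, O, Q, G, R, F, A, H]
Visit S → queue [K, O, Q, G, R, F, A, H]
Visit K → queue [O, Q, G, R, F, A, H]
Visit O → queue [Q, G, R, F, A, H]
Visit Q → queue [G, R, F, A, H]
Visit G → queue [R, F, A, H]
Visit R → queue [F, A, H]
Visit F → queue [A, H]
Visit A → queue [H]
Visit H → queue []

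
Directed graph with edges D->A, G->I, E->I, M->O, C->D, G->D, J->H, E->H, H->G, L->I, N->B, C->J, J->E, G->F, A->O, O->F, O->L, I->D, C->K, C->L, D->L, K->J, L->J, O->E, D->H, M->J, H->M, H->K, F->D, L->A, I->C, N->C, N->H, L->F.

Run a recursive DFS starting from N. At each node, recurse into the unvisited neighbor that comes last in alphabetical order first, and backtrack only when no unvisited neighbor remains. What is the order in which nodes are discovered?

N -> H -> M -> O -> L -> J -> E -> I -> D -> A -> C -> K -> F -> G -> B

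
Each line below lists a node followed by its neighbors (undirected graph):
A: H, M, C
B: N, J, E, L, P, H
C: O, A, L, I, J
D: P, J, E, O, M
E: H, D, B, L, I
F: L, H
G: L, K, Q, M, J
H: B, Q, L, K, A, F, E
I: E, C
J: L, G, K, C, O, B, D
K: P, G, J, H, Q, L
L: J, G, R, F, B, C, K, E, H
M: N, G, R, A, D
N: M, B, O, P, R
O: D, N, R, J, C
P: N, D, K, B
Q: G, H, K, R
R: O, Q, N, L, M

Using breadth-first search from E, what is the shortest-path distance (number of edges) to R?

2

Level 0: E
Level 1: B, D, H, I, L
Level 2: A, C, F, G, J, K, M, N, O, P, Q, R
R first appears at level 2.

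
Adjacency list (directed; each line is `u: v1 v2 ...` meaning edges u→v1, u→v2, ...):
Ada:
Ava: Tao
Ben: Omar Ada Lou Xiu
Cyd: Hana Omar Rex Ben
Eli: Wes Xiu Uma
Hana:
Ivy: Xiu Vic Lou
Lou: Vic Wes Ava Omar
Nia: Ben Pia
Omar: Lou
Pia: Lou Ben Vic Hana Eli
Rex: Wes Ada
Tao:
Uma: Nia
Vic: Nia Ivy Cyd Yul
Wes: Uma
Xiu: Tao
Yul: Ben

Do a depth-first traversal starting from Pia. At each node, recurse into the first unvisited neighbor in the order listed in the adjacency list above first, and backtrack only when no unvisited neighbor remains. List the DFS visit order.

Pia -> Lou -> Vic -> Nia -> Ben -> Omar -> Ada -> Xiu -> Tao -> Ivy -> Cyd -> Hana -> Rex -> Wes -> Uma -> Yul -> Ava -> Eli

Visit Pia
Pia → Lou
Lou → Vic
Vic → Nia
Nia → Ben
Ben → Omar
Ben → Ada
Ben → Xiu
Xiu → Tao
Vic → Ivy
Vic → Cyd
Cyd → Hana
Cyd → Rex
Rex → Wes
Wes → Uma
Vic → Yul
Lou → Ava
Pia → Eli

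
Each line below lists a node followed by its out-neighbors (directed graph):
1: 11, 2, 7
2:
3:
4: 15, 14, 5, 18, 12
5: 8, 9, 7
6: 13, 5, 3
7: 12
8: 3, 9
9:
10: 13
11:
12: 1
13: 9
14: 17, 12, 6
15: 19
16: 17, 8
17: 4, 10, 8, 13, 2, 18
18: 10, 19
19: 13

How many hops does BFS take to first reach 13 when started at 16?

2

Level 0: 16
Level 1: 8, 17
Level 2: 2, 3, 4, 9, 10, 13, 18
Level 3: 5, 12, 14, 15, 19
Level 4: 1, 6, 7
Level 5: 11
13 first appears at level 2.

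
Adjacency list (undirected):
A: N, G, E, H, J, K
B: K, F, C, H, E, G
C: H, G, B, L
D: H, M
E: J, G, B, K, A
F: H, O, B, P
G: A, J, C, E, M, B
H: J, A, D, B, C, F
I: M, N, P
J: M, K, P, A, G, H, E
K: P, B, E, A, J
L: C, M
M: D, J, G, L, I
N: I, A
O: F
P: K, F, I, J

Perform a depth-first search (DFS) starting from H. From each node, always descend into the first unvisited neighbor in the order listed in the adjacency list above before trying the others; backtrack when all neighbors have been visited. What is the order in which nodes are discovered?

Visit H
H → J
J → M
M → D
M → G
G → A
A → N
N → I
I → P
P → K
K → B
B → F
F → O
B → C
C → L
B → E

H, J, M, D, G, A, N, I, P, K, B, F, O, C, L, E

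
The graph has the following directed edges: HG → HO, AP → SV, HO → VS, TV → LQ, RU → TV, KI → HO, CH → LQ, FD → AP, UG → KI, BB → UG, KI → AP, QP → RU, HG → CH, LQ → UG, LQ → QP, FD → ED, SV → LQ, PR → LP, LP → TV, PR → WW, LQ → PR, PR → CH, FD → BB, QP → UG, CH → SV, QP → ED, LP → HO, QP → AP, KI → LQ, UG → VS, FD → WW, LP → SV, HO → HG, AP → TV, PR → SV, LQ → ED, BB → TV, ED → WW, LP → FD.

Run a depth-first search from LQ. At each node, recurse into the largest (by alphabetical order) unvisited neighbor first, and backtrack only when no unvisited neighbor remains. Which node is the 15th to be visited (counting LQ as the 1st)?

PR

Visit LQ
LQ → UG
UG → VS
UG → KI
KI → HO
HO → HG
HG → CH
CH → SV
KI → AP
AP → TV
LQ → QP
QP → RU
QP → ED
ED → WW
LQ → PR
PR → LP
LP → FD
FD → BB

Visit order: LQ, UG, VS, KI, HO, HG, CH, SV, AP, TV, QP, RU, ED, WW, PR, LP, FD, BB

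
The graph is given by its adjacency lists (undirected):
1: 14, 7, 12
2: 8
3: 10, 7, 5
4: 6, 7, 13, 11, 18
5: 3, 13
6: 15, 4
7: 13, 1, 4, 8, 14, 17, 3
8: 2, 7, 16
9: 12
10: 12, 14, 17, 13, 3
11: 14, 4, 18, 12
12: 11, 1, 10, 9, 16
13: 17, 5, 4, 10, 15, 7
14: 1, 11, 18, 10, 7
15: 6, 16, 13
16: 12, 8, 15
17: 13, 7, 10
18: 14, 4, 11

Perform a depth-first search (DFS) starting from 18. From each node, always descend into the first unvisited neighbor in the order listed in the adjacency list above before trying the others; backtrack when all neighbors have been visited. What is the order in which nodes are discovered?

Visit 18
18 → 14
14 → 1
1 → 7
7 → 13
13 → 17
17 → 10
10 → 12
12 → 11
11 → 4
4 → 6
6 → 15
15 → 16
16 → 8
8 → 2
12 → 9
10 → 3
3 → 5

18 14 1 7 13 17 10 12 11 4 6 15 16 8 2 9 3 5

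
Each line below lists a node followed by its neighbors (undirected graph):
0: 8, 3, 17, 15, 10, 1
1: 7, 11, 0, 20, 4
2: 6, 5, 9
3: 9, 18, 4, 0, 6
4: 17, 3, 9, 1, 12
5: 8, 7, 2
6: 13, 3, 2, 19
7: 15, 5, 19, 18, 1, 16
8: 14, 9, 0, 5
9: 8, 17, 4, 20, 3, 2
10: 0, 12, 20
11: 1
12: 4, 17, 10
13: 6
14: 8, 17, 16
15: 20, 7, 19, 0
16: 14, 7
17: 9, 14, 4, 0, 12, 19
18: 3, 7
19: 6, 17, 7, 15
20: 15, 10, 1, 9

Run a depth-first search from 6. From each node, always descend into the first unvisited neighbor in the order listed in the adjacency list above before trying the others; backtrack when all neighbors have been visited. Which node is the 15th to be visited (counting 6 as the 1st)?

Visit 6
6 → 13
6 → 3
3 → 9
9 → 8
8 → 14
14 → 17
17 → 4
4 → 1
1 → 7
7 → 15
15 → 20
20 → 10
10 → 0
10 → 12
15 → 19
7 → 5
5 → 2
7 → 18
7 → 16
1 → 11

Visit order: 6, 13, 3, 9, 8, 14, 17, 4, 1, 7, 15, 20, 10, 0, 12, 19, 5, 2, 18, 16, 11

12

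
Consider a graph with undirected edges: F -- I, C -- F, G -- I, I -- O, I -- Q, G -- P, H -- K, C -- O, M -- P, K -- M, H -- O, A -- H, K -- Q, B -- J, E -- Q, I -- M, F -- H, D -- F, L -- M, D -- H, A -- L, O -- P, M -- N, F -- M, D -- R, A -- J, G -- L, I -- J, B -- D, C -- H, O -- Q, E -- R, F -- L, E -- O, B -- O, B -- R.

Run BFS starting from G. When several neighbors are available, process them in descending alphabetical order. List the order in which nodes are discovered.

Visit G; enqueue P, L, I → queue [P, L, I]
Visit P; enqueue O, M → queue [L, I, O, M]
Visit L; enqueue F, A → queue [I, O, M, F, A]
Visit I; enqueue Q, J → queue [O, M, F, A, Q, J]
Visit O; enqueue H, E, C, B → queue [M, F, A, Q, J, H, E, C, B]
Visit M; enqueue N, K → queue [F, A, Q, J, H, E, C, B, N, K]
Visit F; enqueue D → queue [A, Q, J, H, E, C, B, N, K, D]
Visit A → queue [Q, J, H, E, C, B, N, K, D]
Visit Q → queue [J, H, E, C, B, N, K, D]
Visit J → queue [H, E, C, B, N, K, D]
Visit H → queue [E, C, B, N, K, D]
Visit E; enqueue R → queue [C, B, N, K, D, R]
Visit C → queue [B, N, K, D, R]
Visit B → queue [N, K, D, R]
Visit N → queue [K, D, R]
Visit K → queue [D, R]
Visit D → queue [R]
Visit R → queue []

G → P → L → I → O → M → F → A → Q → J → H → E → C → B → N → K → D → R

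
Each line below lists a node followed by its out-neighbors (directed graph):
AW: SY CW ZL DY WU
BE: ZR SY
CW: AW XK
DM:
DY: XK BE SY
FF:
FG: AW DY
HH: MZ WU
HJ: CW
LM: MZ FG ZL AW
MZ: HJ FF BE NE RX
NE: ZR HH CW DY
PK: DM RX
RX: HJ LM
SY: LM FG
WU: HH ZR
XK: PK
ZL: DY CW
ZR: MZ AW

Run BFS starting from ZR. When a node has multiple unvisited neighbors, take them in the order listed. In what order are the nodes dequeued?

Visit ZR; enqueue MZ, AW → queue [MZ, AW]
Visit MZ; enqueue HJ, FF, BE, NE, RX → queue [AW, HJ, FF, BE, NE, RX]
Visit AW; enqueue SY, CW, ZL, DY, WU → queue [HJ, FF, BE, NE, RX, SY, CW, ZL, DY, WU]
Visit HJ → queue [FF, BE, NE, RX, SY, CW, ZL, DY, WU]
Visit FF → queue [BE, NE, RX, SY, CW, ZL, DY, WU]
Visit BE → queue [NE, RX, SY, CW, ZL, DY, WU]
Visit NE; enqueue HH → queue [RX, SY, CW, ZL, DY, WU, HH]
Visit RX; enqueue LM → queue [SY, CW, ZL, DY, WU, HH, LM]
Visit SY; enqueue FG → queue [CW, ZL, DY, WU, HH, LM, FG]
Visit CW; enqueue XK → queue [ZL, DY, WU, HH, LM, FG, XK]
Visit ZL → queue [DY, WU, HH, LM, FG, XK]
Visit DY → queue [WU, HH, LM, FG, XK]
Visit WU → queue [HH, LM, FG, XK]
Visit HH → queue [LM, FG, XK]
Visit LM → queue [FG, XK]
Visit FG → queue [XK]
Visit XK; enqueue PK → queue [PK]
Visit PK; enqueue DM → queue [DM]
Visit DM → queue []

ZR, MZ, AW, HJ, FF, BE, NE, RX, SY, CW, ZL, DY, WU, HH, LM, FG, XK, PK, DM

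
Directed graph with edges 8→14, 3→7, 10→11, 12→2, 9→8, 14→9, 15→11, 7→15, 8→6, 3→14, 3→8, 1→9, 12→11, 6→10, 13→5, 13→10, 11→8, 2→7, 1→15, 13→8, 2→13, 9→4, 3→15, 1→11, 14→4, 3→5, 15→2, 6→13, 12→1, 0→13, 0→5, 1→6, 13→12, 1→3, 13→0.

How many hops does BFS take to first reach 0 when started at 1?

3

Level 0: 1
Level 1: 3, 6, 9, 11, 15
Level 2: 2, 4, 5, 7, 8, 10, 13, 14
Level 3: 0, 12
0 first appears at level 3.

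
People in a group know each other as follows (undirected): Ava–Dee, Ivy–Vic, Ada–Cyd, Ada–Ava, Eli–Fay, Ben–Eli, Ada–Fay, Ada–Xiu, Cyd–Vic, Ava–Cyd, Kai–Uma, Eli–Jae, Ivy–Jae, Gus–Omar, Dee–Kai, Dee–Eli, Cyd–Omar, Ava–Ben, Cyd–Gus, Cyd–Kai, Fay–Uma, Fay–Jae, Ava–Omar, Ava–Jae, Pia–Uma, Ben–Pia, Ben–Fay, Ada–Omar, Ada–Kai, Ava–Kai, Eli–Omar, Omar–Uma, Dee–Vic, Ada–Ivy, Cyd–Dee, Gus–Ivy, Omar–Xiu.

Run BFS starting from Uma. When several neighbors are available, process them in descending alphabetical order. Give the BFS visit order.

Visit Uma; enqueue Pia, Omar, Kai, Fay → queue [Pia, Omar, Kai, Fay]
Visit Pia; enqueue Ben → queue [Omar, Kai, Fay, Ben]
Visit Omar; enqueue Xiu, Gus, Eli, Cyd, Ava, Ada → queue [Kai, Fay, Ben, Xiu, Gus, Eli, Cyd, Ava, Ada]
Visit Kai; enqueue Dee → queue [Fay, Ben, Xiu, Gus, Eli, Cyd, Ava, Ada, Dee]
Visit Fay; enqueue Jae → queue [Ben, Xiu, Gus, Eli, Cyd, Ava, Ada, Dee, Jae]
Visit Ben → queue [Xiu, Gus, Eli, Cyd, Ava, Ada, Dee, Jae]
Visit Xiu → queue [Gus, Eli, Cyd, Ava, Ada, Dee, Jae]
Visit Gus; enqueue Ivy → queue [Eli, Cyd, Ava, Ada, Dee, Jae, Ivy]
Visit Eli → queue [Cyd, Ava, Ada, Dee, Jae, Ivy]
Visit Cyd; enqueue Vic → queue [Ava, Ada, Dee, Jae, Ivy, Vic]
Visit Ava → queue [Ada, Dee, Jae, Ivy, Vic]
Visit Ada → queue [Dee, Jae, Ivy, Vic]
Visit Dee → queue [Jae, Ivy, Vic]
Visit Jae → queue [Ivy, Vic]
Visit Ivy → queue [Vic]
Visit Vic → queue []

Uma, Pia, Omar, Kai, Fay, Ben, Xiu, Gus, Eli, Cyd, Ava, Ada, Dee, Jae, Ivy, Vic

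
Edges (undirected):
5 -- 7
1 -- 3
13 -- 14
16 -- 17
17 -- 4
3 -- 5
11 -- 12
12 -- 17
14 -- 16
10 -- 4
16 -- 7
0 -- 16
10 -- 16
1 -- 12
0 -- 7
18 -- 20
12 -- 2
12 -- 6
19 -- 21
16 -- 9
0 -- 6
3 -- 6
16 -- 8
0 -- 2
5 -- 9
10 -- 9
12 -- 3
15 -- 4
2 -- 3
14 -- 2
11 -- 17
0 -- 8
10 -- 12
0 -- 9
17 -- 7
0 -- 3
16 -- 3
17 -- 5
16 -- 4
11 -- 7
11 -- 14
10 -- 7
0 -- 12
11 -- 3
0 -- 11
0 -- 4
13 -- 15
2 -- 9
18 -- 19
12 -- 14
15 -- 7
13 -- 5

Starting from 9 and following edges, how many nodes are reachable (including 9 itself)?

18

BFS from 9 visits: 9, 16, 10, 5, 2, 0, 17, 14, 8, 7, 4, 3, 12, 13, 11, 6, 15, 1
Reachable nodes: 18 of 22 total.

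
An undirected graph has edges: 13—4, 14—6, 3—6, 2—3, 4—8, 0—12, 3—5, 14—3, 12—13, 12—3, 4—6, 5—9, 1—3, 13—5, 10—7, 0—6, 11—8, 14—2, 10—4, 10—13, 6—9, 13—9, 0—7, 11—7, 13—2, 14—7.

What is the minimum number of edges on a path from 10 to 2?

Level 0: 10
Level 1: 4, 7, 13
Level 2: 0, 2, 5, 6, 8, 9, 11, 12, 14
Level 3: 3
Level 4: 1
2 first appears at level 2.

2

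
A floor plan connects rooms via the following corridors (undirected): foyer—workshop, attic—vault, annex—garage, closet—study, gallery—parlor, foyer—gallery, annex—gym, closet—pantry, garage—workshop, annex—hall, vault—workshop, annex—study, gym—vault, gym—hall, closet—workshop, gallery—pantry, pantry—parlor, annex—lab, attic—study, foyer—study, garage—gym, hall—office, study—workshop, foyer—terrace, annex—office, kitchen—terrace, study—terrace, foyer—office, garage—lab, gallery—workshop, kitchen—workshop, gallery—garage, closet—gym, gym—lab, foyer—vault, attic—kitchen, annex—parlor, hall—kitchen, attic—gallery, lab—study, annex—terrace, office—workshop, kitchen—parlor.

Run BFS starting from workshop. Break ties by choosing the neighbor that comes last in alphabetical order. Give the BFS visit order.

workshop -> vault -> study -> office -> kitchen -> garage -> gallery -> foyer -> closet -> gym -> attic -> terrace -> lab -> annex -> hall -> parlor -> pantry

Visit workshop; enqueue vault, study, office, kitchen, garage, gallery, foyer, closet → queue [vault, study, office, kitchen, garage, gallery, foyer, closet]
Visit vault; enqueue gym, attic → queue [study, office, kitchen, garage, gallery, foyer, closet, gym, attic]
Visit study; enqueue terrace, lab, annex → queue [office, kitchen, garage, gallery, foyer, closet, gym, attic, terrace, lab, annex]
Visit office; enqueue hall → queue [kitchen, garage, gallery, foyer, closet, gym, attic, terrace, lab, annex, hall]
Visit kitchen; enqueue parlor → queue [garage, gallery, foyer, closet, gym, attic, terrace, lab, annex, hall, parlor]
Visit garage → queue [gallery, foyer, closet, gym, attic, terrace, lab, annex, hall, parlor]
Visit gallery; enqueue pantry → queue [foyer, closet, gym, attic, terrace, lab, annex, hall, parlor, pantry]
Visit foyer → queue [closet, gym, attic, terrace, lab, annex, hall, parlor, pantry]
Visit closet → queue [gym, attic, terrace, lab, annex, hall, parlor, pantry]
Visit gym → queue [attic, terrace, lab, annex, hall, parlor, pantry]
Visit attic → queue [terrace, lab, annex, hall, parlor, pantry]
Visit terrace → queue [lab, annex, hall, parlor, pantry]
Visit lab → queue [annex, hall, parlor, pantry]
Visit annex → queue [hall, parlor, pantry]
Visit hall → queue [parlor, pantry]
Visit parlor → queue [pantry]
Visit pantry → queue []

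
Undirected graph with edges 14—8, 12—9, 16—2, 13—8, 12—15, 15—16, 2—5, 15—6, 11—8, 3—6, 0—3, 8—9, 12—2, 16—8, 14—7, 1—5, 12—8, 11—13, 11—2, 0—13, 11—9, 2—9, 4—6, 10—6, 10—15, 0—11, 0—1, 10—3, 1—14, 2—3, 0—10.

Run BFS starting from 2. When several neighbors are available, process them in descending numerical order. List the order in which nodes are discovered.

2, 16, 12, 11, 9, 5, 3, 15, 8, 13, 0, 1, 10, 6, 14, 4, 7

Visit 2; enqueue 16, 12, 11, 9, 5, 3 → queue [16, 12, 11, 9, 5, 3]
Visit 16; enqueue 15, 8 → queue [12, 11, 9, 5, 3, 15, 8]
Visit 12 → queue [11, 9, 5, 3, 15, 8]
Visit 11; enqueue 13, 0 → queue [9, 5, 3, 15, 8, 13, 0]
Visit 9 → queue [5, 3, 15, 8, 13, 0]
Visit 5; enqueue 1 → queue [3, 15, 8, 13, 0, 1]
Visit 3; enqueue 10, 6 → queue [15, 8, 13, 0, 1, 10, 6]
Visit 15 → queue [8, 13, 0, 1, 10, 6]
Visit 8; enqueue 14 → queue [13, 0, 1, 10, 6, 14]
Visit 13 → queue [0, 1, 10, 6, 14]
Visit 0 → queue [1, 10, 6, 14]
Visit 1 → queue [10, 6, 14]
Visit 10 → queue [6, 14]
Visit 6; enqueue 4 → queue [14, 4]
Visit 14; enqueue 7 → queue [4, 7]
Visit 4 → queue [7]
Visit 7 → queue []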